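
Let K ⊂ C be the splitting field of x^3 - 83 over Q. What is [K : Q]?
[K : Q] = 6

The roots of x^3 - 83 are ∛83, ω∛83, ω^2∛83 where ω = e^(2πi/3) is a primitive cube root of unity, so K = Q(∛83, ω). Now [Q(∛83):Q] = 3 (since 83 is not a perfect cube, x^3 - 83 is irreducible) and [Q(ω):Q] = 2. Both 2 and 3 divide [K:Q], and [K:Q] ≤ 3·2 = 6, so [K:Q] = 6. (Equivalently: Q(∛83) ⊂ R but ω ∉ R, so [K : Q(∛83)] = 2.)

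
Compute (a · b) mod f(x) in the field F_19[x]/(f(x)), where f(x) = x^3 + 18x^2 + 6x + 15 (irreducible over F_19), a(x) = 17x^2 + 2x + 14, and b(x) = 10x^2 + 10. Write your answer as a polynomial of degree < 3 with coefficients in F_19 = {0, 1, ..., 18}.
a · b ≡ 12x^2 + 16x + 7 (mod f(x))

Multiply in F_19[x]: a(x)·b(x) = (17x^2 + 2x + 14)·(10x^2 + 10) = 18x^4 + x^3 + 6x^2 + x + 7. This has degree ≥ 3, so divide by f(x) over F_19: 18x^4 + x^3 + 6x^2 + x + 7 = (18x)·(x^3 + 18x^2 + 6x + 15) + (12x^2 + 16x + 7). Hence a·b ≡ 12x^2 + 16x + 7 (mod f). (F_19[x]/(f) is a field with 19^3 = 6859 elements since f is irreducible of degree 3.)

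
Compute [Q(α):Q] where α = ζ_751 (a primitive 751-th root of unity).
[Q(α):Q] = 750

The minimal polynomial of ζ_751 over Q is the 751-th cyclotomic polynomial Φ_751(x), which is irreducible over Q and has degree φ(751) = 750. Hence [Q(α):Q] = φ(751) = 750.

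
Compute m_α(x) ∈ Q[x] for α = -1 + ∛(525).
m_α(x) = x^3 + 3x^2 + 3x - 524

Set β = α + 1 = ∛(525), so β^3 = 525. Then (α + 1)^3 - 525 = 0, i.e. α is a root of g(x) = (x + 1)^3 - 525 = x^3 + 3x^2 + 3x - 524. Since g(x) = h(x + 1) where h(x) = x^3 - 525, and h is irreducible over Q (because 525 is not a perfect cube, so h has no rational root, and a monic cubic with no rational root is irreducible), g is also irreducible (irreducibility is preserved under the substitution x → x + 1). Hence m_α(x) = x^3 + 3x^2 + 3x - 524.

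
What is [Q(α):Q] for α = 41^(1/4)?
[Q(α):Q] = 4

α is a root of x^4 - 41. By Eisenstein's criterion at the prime p = 41 (which divides the constant term 41 but p^2 = 1681 does not, since 41 is squarefree), x^4 - 41 is irreducible over Q. Hence [Q(α):Q] = 4.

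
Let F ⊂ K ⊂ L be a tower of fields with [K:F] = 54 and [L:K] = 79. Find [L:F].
[L:F] = 4266

The tower law says that for any tower of field extensions F ⊂ K ⊂ L with finite degrees, [L:F] = [L:K] · [K:F]. Here this gives [L:F] = 79 · 54 = 4266.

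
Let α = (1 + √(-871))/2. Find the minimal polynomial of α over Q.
m_α(x) = x^2 - x + 218

From 2α - 1 = √(-871), squaring gives (2α - 1)^2 = -871, i.e. 4α^2 - 4α + 1 = -871, so α^2 - α + (1 + 871)/4 = 0. Since -871 ≡ 1 (mod 4), (1 + 871)/4 = 218 ∈ Z. The polynomial x^2 - x + 218 has discriminant 1 - 4·(218) = -871, which is not a perfect square in Q (d = -871 is squarefree and ≠ 1), so x^2 - x + 218 is irreducible over Q. It is the minimal polynomial of α.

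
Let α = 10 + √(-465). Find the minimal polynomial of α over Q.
m_α(x) = x^2 - 20x + 565

From α - 10 = √(-465), squaring gives (α - 10)^2 = -465, i.e. α^2 - 20α + 100 = -465, so α^2 - 20α + 565 = 0. The discriminant of x^2 - 20x + 565 is (-20)^2 - 4·(565) = 400 - 2260 = -1860, and 4·(-465) is not a perfect square in Q since -465 is squarefree and ≠ 1. Hence x^2 - 20x + 565 is irreducible over Q and is the minimal polynomial of α.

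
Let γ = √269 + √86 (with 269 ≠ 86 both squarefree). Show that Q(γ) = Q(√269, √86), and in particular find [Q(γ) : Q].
[Q(γ) : Q] = 4 (equivalently, Q(γ) = Q(√269, √86))

Obviously Q(γ) ⊆ Q(√269, √86), and [Q(√269, √86):Q] = 4 (since 269, 86 are distinct squarefree integers > 1 with 23134 not a perfect square). To show equality we compute the minimal polynomial of γ. From γ = √269 + √86: γ^2 = 269 + 2√(23134) + 86 = 355 + 2√(23134), so γ^2 - 355 = 2√(23134); squaring, (γ^2 - 355)^2 = 4·23134, i.e. γ^4 - 710γ^2 + 126025 - 92536 = 0, i.e. γ^4 - 710γ^2 + 33489 = 0. So γ is a root of x^4 - 710x^2 + 33489. This polynomial is irreducible over Q: it has no rational root (each ±√269 ± √86 is irrational), and any factorization into two quadratics over Q would force √(23134) ∈ Q (pairing opposite roots) or √269, √86 ∈ Q (other pairings), all impossible. Hence [Q(γ):Q] = 4 = [Q(√269, √86):Q], so Q(γ) = Q(√269, √86).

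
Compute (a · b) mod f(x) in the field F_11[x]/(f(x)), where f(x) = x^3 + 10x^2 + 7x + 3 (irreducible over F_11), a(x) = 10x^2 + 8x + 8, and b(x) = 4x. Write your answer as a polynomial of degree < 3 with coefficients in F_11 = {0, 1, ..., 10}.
a · b ≡ 6x^2 + 5x + 1 (mod f(x))

Multiply in F_11[x]: a(x)·b(x) = (10x^2 + 8x + 8)·(4x) = 7x^3 + 10x^2 + 10x. This has degree ≥ 3, so divide by f(x) over F_11: 7x^3 + 10x^2 + 10x = (7)·(x^3 + 10x^2 + 7x + 3) + (6x^2 + 5x + 1). Hence a·b ≡ 6x^2 + 5x + 1 (mod f). (F_11[x]/(f) is a field with 11^3 = 1331 elements since f is irreducible of degree 3.)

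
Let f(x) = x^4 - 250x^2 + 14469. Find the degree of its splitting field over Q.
[K : Q] = 4

Solving the quadratic in x^2: x^2 = (250 ± √(250^2 - 4·14469))/2 = (250 ± √4624)/2 = (250 ± 68)/2, giving x^2 = 91 or x^2 = 159. So f(x) = (x^2 - 91)(x^2 - 159) and the roots of f are ±√91, ±√159. Hence the splitting field is K = Q(√91, √159). Since 91 and 159 are distinct squarefree integers > 1, their product 14469 is not a perfect square, so √159 ∉ Q(√91). By the tower law [K:Q] = [Q(√91,√159):Q(√91)] · [Q(√91):Q] = 2 · 2 = 4.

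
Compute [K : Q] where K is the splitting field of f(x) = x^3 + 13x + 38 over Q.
[K : Q] = 6

By the rational root test, any rational root of the monic integer polynomial f(x) = x^3 + 13x + 38 must be an integer dividing the constant term 38, i.e. one of ±{1, 2, 19, 38}. Evaluating: f(1) = 52, f(-1) = 24, f(2) = 72, f(-2) = 4, f(19) = 7144, f(-19) = -7068, f(38) = 55404, f(-38) = -55328; none is 0, so f has no rational root and is therefore irreducible over Q (a cubic with no linear factor over a field is irreducible). For an irreducible cubic, the Galois group is A_3 or S_3 according as the discriminant disc(f) = -4a^3 - 27b^2 = -4·(13)^3 - 27·(38)^2 = -47776 is or is not a square in Q. Here disc(f) = -47776 is not a perfect square in Q, so the Galois group of f over Q is not contained in A_3 and must be all of S_3. The splitting field has degree |S_3| = 6 over Q, so [K : Q] = 6.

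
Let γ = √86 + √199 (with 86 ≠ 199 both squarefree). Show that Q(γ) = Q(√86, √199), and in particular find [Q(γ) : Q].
[Q(γ) : Q] = 4 (equivalently, Q(γ) = Q(√86, √199))

Obviously Q(γ) ⊆ Q(√86, √199), and [Q(√86, √199):Q] = 4 (since 86, 199 are distinct squarefree integers > 1 with 17114 not a perfect square). To show equality we compute the minimal polynomial of γ. From γ = √86 + √199: γ^2 = 86 + 2√(17114) + 199 = 285 + 2√(17114), so γ^2 - 285 = 2√(17114); squaring, (γ^2 - 285)^2 = 4·17114, i.e. γ^4 - 570γ^2 + 81225 - 68456 = 0, i.e. γ^4 - 570γ^2 + 12769 = 0. So γ is a root of x^4 - 570x^2 + 12769. This polynomial is irreducible over Q: it has no rational root (each ±√86 ± √199 is irrational), and any factorization into two quadratics over Q would force √(17114) ∈ Q (pairing opposite roots) or √86, √199 ∈ Q (other pairings), all impossible. Hence [Q(γ):Q] = 4 = [Q(√86, √199):Q], so Q(γ) = Q(√86, √199).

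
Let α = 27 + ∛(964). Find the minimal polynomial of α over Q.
m_α(x) = x^3 - 81x^2 + 2187x - 20647

Set β = α - 27 = ∛(964), so β^3 = 964. Then (α - 27)^3 - 964 = 0, i.e. α is a root of g(x) = (x - 27)^3 - 964 = x^3 - 81x^2 + 2187x - 20647. Since g(x) = h(x - 27) where h(x) = x^3 - 964, and h is irreducible over Q (because 964 is not a perfect cube, so h has no rational root, and a monic cubic with no rational root is irreducible), g is also irreducible (irreducibility is preserved under the substitution x → x - 27). Hence m_α(x) = x^3 - 81x^2 + 2187x - 20647.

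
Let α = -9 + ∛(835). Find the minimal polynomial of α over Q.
m_α(x) = x^3 + 27x^2 + 243x - 106

Set β = α + 9 = ∛(835), so β^3 = 835. Then (α + 9)^3 - 835 = 0, i.e. α is a root of g(x) = (x + 9)^3 - 835 = x^3 + 27x^2 + 243x - 106. Since g(x) = h(x + 9) where h(x) = x^3 - 835, and h is irreducible over Q (because 835 is not a perfect cube, so h has no rational root, and a monic cubic with no rational root is irreducible), g is also irreducible (irreducibility is preserved under the substitution x → x + 9). Hence m_α(x) = x^3 + 27x^2 + 243x - 106.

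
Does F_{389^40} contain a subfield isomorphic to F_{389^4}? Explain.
Yes: F_{389^4} is a subfield of F_{389^40}

F_{p^m} embeds in F_{p^n} iff m | n (since F_{p^n} is the splitting field of x^(p^n) - x, and F_{p^m} ⊂ F_{p^n} forces p^n to be a power of p^m, i.e. m | n; conversely if m | n then every root of x^(p^m) - x is a root of x^(p^n) - x). Here 4 | 40 (since 40 = 10·4), so F_{389^4} is a subfield of F_{389^40}, and [F_{389^40} : F_{389^4}] = 40/4 = 10.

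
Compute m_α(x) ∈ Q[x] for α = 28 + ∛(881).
m_α(x) = x^3 - 84x^2 + 2352x - 22833

Set β = α - 28 = ∛(881), so β^3 = 881. Then (α - 28)^3 - 881 = 0, i.e. α is a root of g(x) = (x - 28)^3 - 881 = x^3 - 84x^2 + 2352x - 22833. Since g(x) = h(x - 28) where h(x) = x^3 - 881, and h is irreducible over Q (because 881 is not a perfect cube, so h has no rational root, and a monic cubic with no rational root is irreducible), g is also irreducible (irreducibility is preserved under the substitution x → x - 28). Hence m_α(x) = x^3 - 84x^2 + 2352x - 22833.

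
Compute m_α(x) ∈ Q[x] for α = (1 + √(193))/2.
m_α(x) = x^2 - x - 48

From 2α - 1 = √(193), squaring gives (2α - 1)^2 = 193, i.e. 4α^2 - 4α + 1 = 193, so α^2 - α + (1 - 193)/4 = 0. Since 193 ≡ 1 (mod 4), (1 - 193)/4 = -48 ∈ Z. The polynomial x^2 - x - 48 has discriminant 1 - 4·(-48) = 193, which is not a perfect square in Q (d = 193 is squarefree and ≠ 1), so x^2 - x - 48 is irreducible over Q. It is the minimal polynomial of α.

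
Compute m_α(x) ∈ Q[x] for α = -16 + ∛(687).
m_α(x) = x^3 + 48x^2 + 768x + 3409

Set β = α + 16 = ∛(687), so β^3 = 687. Then (α + 16)^3 - 687 = 0, i.e. α is a root of g(x) = (x + 16)^3 - 687 = x^3 + 48x^2 + 768x + 3409. Since g(x) = h(x + 16) where h(x) = x^3 - 687, and h is irreducible over Q (because 687 is not a perfect cube, so h has no rational root, and a monic cubic with no rational root is irreducible), g is also irreducible (irreducibility is preserved under the substitution x → x + 16). Hence m_α(x) = x^3 + 48x^2 + 768x + 3409.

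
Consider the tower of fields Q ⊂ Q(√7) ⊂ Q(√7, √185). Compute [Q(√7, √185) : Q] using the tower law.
[Q(√7, √185) : Q] = 4

[Q(√7):Q] = 2 (min poly x^2 - 7, irreducible since 7 is squarefree > 1). For the top step, suppose √185 ∈ Q(√7), say √185 = c + d√7 with c, d ∈ Q. Squaring: 185 = c^2 + 7d^2 + 2cd√7. Since √7 ∉ Q this forces 2cd = 0. If d = 0 then √185 = c ∈ Q, contradicting 185 squarefree > 1. If c = 0 then 185 = 7d^2, so 7·185 = (7d)^2 is a perfect square in Q — but 7·185 = 1295 is not a perfect square (since 7 and 185 are distinct squarefree integers). Contradiction. Hence √185 ∉ Q(√7), so x^2 - 185 stays irreducible over Q(√7) and [Q(√7, √185) : Q(√7)] = 2. By the tower law, [Q(√7, √185) : Q] = 2 · 2 = 4.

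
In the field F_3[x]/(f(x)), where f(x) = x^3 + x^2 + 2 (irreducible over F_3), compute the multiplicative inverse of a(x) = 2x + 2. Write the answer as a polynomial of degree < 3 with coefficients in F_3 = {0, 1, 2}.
a(x)^(-1) ≡ 2x^2 (mod f(x))

Since f is irreducible over F_3, F_3[x]/(f) is a field and a(x) ≠ 0 has an inverse. Apply the extended Euclidean algorithm to f(x) and a(x) in F_3[x]: f(x) = (2x^2)·a(x) + (2). The last nonzero remainder is the constant 2 = gcd(f, a) in F_3. Back-substituting through the division chain expresses 2 = s(x)·a(x) + t(x)·f(x) with s(x) ≡ x^2 (mod f), so (x^2)·a(x) ≡ 2 (mod f). Multiplying by 2^(-1) ≡ 2 in F_3 gives a(x)^(-1) ≡ 2·(x^2) ≡ 2x^2 (mod f). Check: (2x + 2)·(2x^2) = x^3 + x^2 ≡ 1 (mod x^3 + x^2 + 2).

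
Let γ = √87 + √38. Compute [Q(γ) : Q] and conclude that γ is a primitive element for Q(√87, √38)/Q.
[Q(γ) : Q] = 4 (equivalently, Q(γ) = Q(√87, √38))

Obviously Q(γ) ⊆ Q(√87, √38), and [Q(√87, √38):Q] = 4 (since 87, 38 are distinct squarefree integers > 1 with 3306 not a perfect square). To show equality we compute the minimal polynomial of γ. From γ = √87 + √38: γ^2 = 87 + 2√(3306) + 38 = 125 + 2√(3306), so γ^2 - 125 = 2√(3306); squaring, (γ^2 - 125)^2 = 4·3306, i.e. γ^4 - 250γ^2 + 15625 - 13224 = 0, i.e. γ^4 - 250γ^2 + 2401 = 0. So γ is a root of x^4 - 250x^2 + 2401. This polynomial is irreducible over Q: it has no rational root (each ±√87 ± √38 is irrational), and any factorization into two quadratics over Q would force √(3306) ∈ Q (pairing opposite roots) or √87, √38 ∈ Q (other pairings), all impossible. Hence [Q(γ):Q] = 4 = [Q(√87, √38):Q], so Q(γ) = Q(√87, √38).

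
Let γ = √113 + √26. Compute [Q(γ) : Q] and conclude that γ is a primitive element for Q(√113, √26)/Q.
[Q(γ) : Q] = 4 (equivalently, Q(γ) = Q(√113, √26))

Obviously Q(γ) ⊆ Q(√113, √26), and [Q(√113, √26):Q] = 4 (since 113, 26 are distinct squarefree integers > 1 with 2938 not a perfect square). To show equality we compute the minimal polynomial of γ. From γ = √113 + √26: γ^2 = 113 + 2√(2938) + 26 = 139 + 2√(2938), so γ^2 - 139 = 2√(2938); squaring, (γ^2 - 139)^2 = 4·2938, i.e. γ^4 - 278γ^2 + 19321 - 11752 = 0, i.e. γ^4 - 278γ^2 + 7569 = 0. So γ is a root of x^4 - 278x^2 + 7569. This polynomial is irreducible over Q: it has no rational root (each ±√113 ± √26 is irrational), and any factorization into two quadratics over Q would force √(2938) ∈ Q (pairing opposite roots) or √113, √26 ∈ Q (other pairings), all impossible. Hence [Q(γ):Q] = 4 = [Q(√113, √26):Q], so Q(γ) = Q(√113, √26).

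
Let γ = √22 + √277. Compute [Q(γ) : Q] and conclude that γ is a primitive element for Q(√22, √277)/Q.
[Q(γ) : Q] = 4 (equivalently, Q(γ) = Q(√22, √277))

Obviously Q(γ) ⊆ Q(√22, √277), and [Q(√22, √277):Q] = 4 (since 22, 277 are distinct squarefree integers > 1 with 6094 not a perfect square). To show equality we compute the minimal polynomial of γ. From γ = √22 + √277: γ^2 = 22 + 2√(6094) + 277 = 299 + 2√(6094), so γ^2 - 299 = 2√(6094); squaring, (γ^2 - 299)^2 = 4·6094, i.e. γ^4 - 598γ^2 + 89401 - 24376 = 0, i.e. γ^4 - 598γ^2 + 65025 = 0. So γ is a root of x^4 - 598x^2 + 65025. This polynomial is irreducible over Q: it has no rational root (each ±√22 ± √277 is irrational), and any factorization into two quadratics over Q would force √(6094) ∈ Q (pairing opposite roots) or √22, √277 ∈ Q (other pairings), all impossible. Hence [Q(γ):Q] = 4 = [Q(√22, √277):Q], so Q(γ) = Q(√22, √277).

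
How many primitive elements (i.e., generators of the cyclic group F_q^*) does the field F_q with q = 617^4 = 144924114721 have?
There are φ(144924114720) = 29820948480 primitive elements

F_q^* is cyclic of order q - 1 = 144924114720. A cyclic group of order m has exactly φ(m) generators. Here m = 144924114720 = 2^5 · 3 · 5 · 7 · 11 · 103 · 38069, so the number of primitive elements is φ(144924114720) = 29820948480.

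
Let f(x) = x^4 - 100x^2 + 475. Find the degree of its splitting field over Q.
[K : Q] = 4

Solving the quadratic in x^2: x^2 = (100 ± √(100^2 - 4·475))/2 = (100 ± √8100)/2 = (100 ± 90)/2, giving x^2 = 95 or x^2 = 5. So f(x) = (x^2 - 95)(x^2 - 5) and the roots of f are ±√95, ±√5. Hence the splitting field is K = Q(√95, √5). Since 95 and 5 are distinct squarefree integers > 1, their product 475 is not a perfect square, so √5 ∉ Q(√95). By the tower law [K:Q] = [Q(√95,√5):Q(√95)] · [Q(√95):Q] = 2 · 2 = 4.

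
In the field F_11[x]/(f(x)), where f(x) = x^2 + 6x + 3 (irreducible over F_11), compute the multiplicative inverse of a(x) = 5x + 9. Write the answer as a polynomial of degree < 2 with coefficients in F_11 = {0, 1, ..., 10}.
a(x)^(-1) ≡ 4x + 8 (mod f(x))

Since f is irreducible over F_11, F_11[x]/(f) is a field and a(x) ≠ 0 has an inverse. Apply the extended Euclidean algorithm to f(x) and a(x) in F_11[x]: f(x) = (9x + 7)·a(x) + (6). The last nonzero remainder is the constant 6 = gcd(f, a) in F_11. Back-substituting through the division chain expresses 6 = s(x)·a(x) + t(x)·f(x) with s(x) ≡ 2x + 4 (mod f), so (2x + 4)·a(x) ≡ 6 (mod f). Multiplying by 6^(-1) ≡ 2 in F_11 gives a(x)^(-1) ≡ 2·(2x + 4) ≡ 4x + 8 (mod f). Check: (5x + 9)·(4x + 8) = 9x^2 + 10x + 6 ≡ 1 (mod x^2 + 6x + 3).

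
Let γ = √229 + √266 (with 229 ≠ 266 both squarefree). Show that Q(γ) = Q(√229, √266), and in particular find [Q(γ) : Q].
[Q(γ) : Q] = 4 (equivalently, Q(γ) = Q(√229, √266))

Obviously Q(γ) ⊆ Q(√229, √266), and [Q(√229, √266):Q] = 4 (since 229, 266 are distinct squarefree integers > 1 with 60914 not a perfect square). To show equality we compute the minimal polynomial of γ. From γ = √229 + √266: γ^2 = 229 + 2√(60914) + 266 = 495 + 2√(60914), so γ^2 - 495 = 2√(60914); squaring, (γ^2 - 495)^2 = 4·60914, i.e. γ^4 - 990γ^2 + 245025 - 243656 = 0, i.e. γ^4 - 990γ^2 + 1369 = 0. So γ is a root of x^4 - 990x^2 + 1369. This polynomial is irreducible over Q: it has no rational root (each ±√229 ± √266 is irrational), and any factorization into two quadratics over Q would force √(60914) ∈ Q (pairing opposite roots) or √229, √266 ∈ Q (other pairings), all impossible. Hence [Q(γ):Q] = 4 = [Q(√229, √266):Q], so Q(γ) = Q(√229, √266).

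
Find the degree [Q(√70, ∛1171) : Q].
[Q(√70, ∛1171) : Q] = 6

Let L = Q(√70, ∛1171). Since Q(√70) ⊂ L and [Q(√70):Q] = 2, the tower law gives 2 | [L:Q]. Likewise Q(∛1171) ⊂ L with [Q(∛1171):Q] = 3 (because 1171 is not a perfect cube), so 3 | [L:Q]. As gcd(2,3) = 1, [L:Q] is divisible by 6. Conversely L is generated over Q by √70 and ∛1171, so [L:Q] ≤ 2·3 = 6. Therefore [Q(√70, ∛1171) : Q] = 6.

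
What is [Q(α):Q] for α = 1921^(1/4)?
[Q(α):Q] = 4

α is a root of x^4 - 1921. By Eisenstein's criterion at the prime p = 17 (which divides the constant term 1921 but p^2 = 289 does not, since 1921 is squarefree), x^4 - 1921 is irreducible over Q. Hence [Q(α):Q] = 4.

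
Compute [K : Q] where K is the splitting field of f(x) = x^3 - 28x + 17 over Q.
[K : Q] = 6

By the rational root test, any rational root of the monic integer polynomial f(x) = x^3 - 28x + 17 must be an integer dividing the constant term 17, i.e. one of ±{1, 17}. Evaluating: f(1) = -10, f(-1) = 44, f(17) = 4454, f(-17) = -4420; none is 0, so f has no rational root and is therefore irreducible over Q (a cubic with no linear factor over a field is irreducible). For an irreducible cubic, the Galois group is A_3 or S_3 according as the discriminant disc(f) = -4a^3 - 27b^2 = -4·(-28)^3 - 27·(17)^2 = 80005 is or is not a square in Q. Here disc(f) = 80005 is not a perfect square in Q, so the Galois group of f over Q is not contained in A_3 and must be all of S_3. The splitting field has degree |S_3| = 6 over Q, so [K : Q] = 6.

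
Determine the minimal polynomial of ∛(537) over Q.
m_α(x) = x^3 - 537

α satisfies α^3 = 537, so x^3 - 537 annihilates α. By the rational root test, a rational root p/q (in lowest terms) of x^3 - 537 would satisfy p^3 = 537 q^3, forcing q = 1 and p^3 = 537; but 537 is not a perfect cube, contradiction. A monic cubic over Q with no rational root is irreducible (any nontrivial factorization would include a linear factor). Hence x^3 - 537 is the minimal polynomial of α, and in particular [Q(α):Q] = 3.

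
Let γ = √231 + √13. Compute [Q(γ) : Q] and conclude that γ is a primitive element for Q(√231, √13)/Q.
[Q(γ) : Q] = 4 (equivalently, Q(γ) = Q(√231, √13))

Obviously Q(γ) ⊆ Q(√231, √13), and [Q(√231, √13):Q] = 4 (since 231, 13 are distinct squarefree integers > 1 with 3003 not a perfect square). To show equality we compute the minimal polynomial of γ. From γ = √231 + √13: γ^2 = 231 + 2√(3003) + 13 = 244 + 2√(3003), so γ^2 - 244 = 2√(3003); squaring, (γ^2 - 244)^2 = 4·3003, i.e. γ^4 - 488γ^2 + 59536 - 12012 = 0, i.e. γ^4 - 488γ^2 + 47524 = 0. So γ is a root of x^4 - 488x^2 + 47524. This polynomial is irreducible over Q: it has no rational root (each ±√231 ± √13 is irrational), and any factorization into two quadratics over Q would force √(3003) ∈ Q (pairing opposite roots) or √231, √13 ∈ Q (other pairings), all impossible. Hence [Q(γ):Q] = 4 = [Q(√231, √13):Q], so Q(γ) = Q(√231, √13).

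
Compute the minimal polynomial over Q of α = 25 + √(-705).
m_α(x) = x^2 - 50x + 1330

From α - 25 = √(-705), squaring gives (α - 25)^2 = -705, i.e. α^2 - 50α + 625 = -705, so α^2 - 50α + 1330 = 0. The discriminant of x^2 - 50x + 1330 is (-50)^2 - 4·(1330) = 2500 - 5320 = -2820, and 4·(-705) is not a perfect square in Q since -705 is squarefree and ≠ 1. Hence x^2 - 50x + 1330 is irreducible over Q and is the minimal polynomial of α.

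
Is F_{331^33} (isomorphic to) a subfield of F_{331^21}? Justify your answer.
No: F_{331^33} is not a subfield of F_{331^21}

F_{p^m} embeds in F_{p^n} iff m | n. Here 33 ∤ 21 (since 21 = 0·33 + 21 with remainder 21 ≠ 0), so F_{331^33} is not a subfield of F_{331^21}. Equivalently: if it were, the tower law would give 33 = [F_{331^33}:F_331] dividing [F_{331^21}:F_331] = 21, contradiction.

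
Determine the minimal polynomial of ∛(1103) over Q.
m_α(x) = x^3 - 1103

α satisfies α^3 = 1103, so x^3 - 1103 annihilates α. By the rational root test, a rational root p/q (in lowest terms) of x^3 - 1103 would satisfy p^3 = 1103 q^3, forcing q = 1 and p^3 = 1103; but 1103 is not a perfect cube, contradiction. A monic cubic over Q with no rational root is irreducible (any nontrivial factorization would include a linear factor). Hence x^3 - 1103 is the minimal polynomial of α, and in particular [Q(α):Q] = 3.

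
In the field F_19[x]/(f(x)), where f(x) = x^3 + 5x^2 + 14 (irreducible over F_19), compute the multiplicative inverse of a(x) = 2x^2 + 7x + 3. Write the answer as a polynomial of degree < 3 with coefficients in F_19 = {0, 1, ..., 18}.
a(x)^(-1) ≡ 2x^2 + 17x + 17 (mod f(x))

Since f is irreducible over F_19, F_19[x]/(f) is a field and a(x) ≠ 0 has an inverse. Apply the extended Euclidean algorithm to f(x) and a(x) in F_19[x]: f(x) = (10x + 15)·a(x) + (17x + 7);  a(x) = (18x + 12)·(17x + 7) + (14). The last nonzero remainder is the constant 14 = gcd(f, a) in F_19. Back-substituting through the division chain expresses 14 = s(x)·a(x) + t(x)·f(x) with s(x) ≡ 9x^2 + 10x + 10 (mod f), so (9x^2 + 10x + 10)·a(x) ≡ 14 (mod f). Multiplying by 14^(-1) ≡ 15 in F_19 gives a(x)^(-1) ≡ 15·(9x^2 + 10x + 10) ≡ 2x^2 + 17x + 17 (mod f). Check: (2x^2 + 7x + 3)·(2x^2 + 17x + 17) = 4x^4 + 10x^3 + 7x^2 + 18x + 13 ≡ 1 (mod x^3 + 5x^2 + 14).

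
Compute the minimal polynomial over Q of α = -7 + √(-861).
m_α(x) = x^2 + 14x + 910

From α + 7 = √(-861), squaring gives (α + 7)^2 = -861, i.e. α^2 + 14α + 49 = -861, so α^2 + 14α + 910 = 0. The discriminant of x^2 + 14x + 910 is (14)^2 - 4·(910) = 196 - 3640 = -3444, and 4·(-861) is not a perfect square in Q since -861 is squarefree and ≠ 1. Hence x^2 + 14x + 910 is irreducible over Q and is the minimal polynomial of α.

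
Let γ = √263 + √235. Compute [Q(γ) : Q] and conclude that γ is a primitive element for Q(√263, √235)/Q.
[Q(γ) : Q] = 4 (equivalently, Q(γ) = Q(√263, √235))

Obviously Q(γ) ⊆ Q(√263, √235), and [Q(√263, √235):Q] = 4 (since 263, 235 are distinct squarefree integers > 1 with 61805 not a perfect square). To show equality we compute the minimal polynomial of γ. From γ = √263 + √235: γ^2 = 263 + 2√(61805) + 235 = 498 + 2√(61805), so γ^2 - 498 = 2√(61805); squaring, (γ^2 - 498)^2 = 4·61805, i.e. γ^4 - 996γ^2 + 248004 - 247220 = 0, i.e. γ^4 - 996γ^2 + 784 = 0. So γ is a root of x^4 - 996x^2 + 784. This polynomial is irreducible over Q: it has no rational root (each ±√263 ± √235 is irrational), and any factorization into two quadratics over Q would force √(61805) ∈ Q (pairing opposite roots) or √263, √235 ∈ Q (other pairings), all impossible. Hence [Q(γ):Q] = 4 = [Q(√263, √235):Q], so Q(γ) = Q(√263, √235).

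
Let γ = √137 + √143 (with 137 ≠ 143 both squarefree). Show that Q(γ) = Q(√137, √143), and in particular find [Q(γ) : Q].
[Q(γ) : Q] = 4 (equivalently, Q(γ) = Q(√137, √143))

Obviously Q(γ) ⊆ Q(√137, √143), and [Q(√137, √143):Q] = 4 (since 137, 143 are distinct squarefree integers > 1 with 19591 not a perfect square). To show equality we compute the minimal polynomial of γ. From γ = √137 + √143: γ^2 = 137 + 2√(19591) + 143 = 280 + 2√(19591), so γ^2 - 280 = 2√(19591); squaring, (γ^2 - 280)^2 = 4·19591, i.e. γ^4 - 560γ^2 + 78400 - 78364 = 0, i.e. γ^4 - 560γ^2 + 36 = 0. So γ is a root of x^4 - 560x^2 + 36. This polynomial is irreducible over Q: it has no rational root (each ±√137 ± √143 is irrational), and any factorization into two quadratics over Q would force √(19591) ∈ Q (pairing opposite roots) or √137, √143 ∈ Q (other pairings), all impossible. Hence [Q(γ):Q] = 4 = [Q(√137, √143):Q], so Q(γ) = Q(√137, √143).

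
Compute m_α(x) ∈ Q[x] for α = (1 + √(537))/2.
m_α(x) = x^2 - x - 134

From 2α - 1 = √(537), squaring gives (2α - 1)^2 = 537, i.e. 4α^2 - 4α + 1 = 537, so α^2 - α + (1 - 537)/4 = 0. Since 537 ≡ 1 (mod 4), (1 - 537)/4 = -134 ∈ Z. The polynomial x^2 - x - 134 has discriminant 1 - 4·(-134) = 537, which is not a perfect square in Q (d = 537 is squarefree and ≠ 1), so x^2 - x - 134 is irreducible over Q. It is the minimal polynomial of α.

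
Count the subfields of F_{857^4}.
F_{857^4} has 3 subfields

The subfields of F_{p^n} are exactly the fields F_{p^d} for d | n (each is the fixed field of the unique index-d subgroup of Gal(F_{p^n}/F_p) ≅ Z/nZ). The divisors of n = 4 are {1, 2, 4}, giving 3 subfields: F_{857^1}, F_{857^2}, F_{857^4}.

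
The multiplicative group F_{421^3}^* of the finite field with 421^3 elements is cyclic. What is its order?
|F_{421^3}^*| = 74618460

F_{421^3} has 421^3 = 74618461 elements; its multiplicative group consists of all nonzero elements, so |F_{421^3}^*| = 74618461 - 1 = 74618460. (It is cyclic since any finite subgroup of the multiplicative group of a field is cyclic.)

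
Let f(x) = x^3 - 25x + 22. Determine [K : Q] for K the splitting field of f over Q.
[K : Q] = 6

By the rational root test, any rational root of the monic integer polynomial f(x) = x^3 - 25x + 22 must be an integer dividing the constant term 22, i.e. one of ±{1, 2, 11, 22}. Evaluating: f(1) = -2, f(-1) = 46, f(2) = -20, f(-2) = 64, f(11) = 1078, f(-11) = -1034, f(22) = 10120, f(-22) = -10076; none is 0, so f has no rational root and is therefore irreducible over Q (a cubic with no linear factor over a field is irreducible). For an irreducible cubic, the Galois group is A_3 or S_3 according as the discriminant disc(f) = -4a^3 - 27b^2 = -4·(-25)^3 - 27·(22)^2 = 49432 is or is not a square in Q. Here disc(f) = 49432 is not a perfect square in Q, so the Galois group of f over Q is not contained in A_3 and must be all of S_3. The splitting field has degree |S_3| = 6 over Q, so [K : Q] = 6.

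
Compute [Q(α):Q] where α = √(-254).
[Q(α):Q] = 2

[Q(α):Q] equals the degree of the minimal polynomial of α. Here α^2 = -254 and x^2 + 254 is irreducible (d = -254 is squarefree, ≠ 1, hence not a square), so deg(m_α) = 2. Thus [Q(α):Q] = 2.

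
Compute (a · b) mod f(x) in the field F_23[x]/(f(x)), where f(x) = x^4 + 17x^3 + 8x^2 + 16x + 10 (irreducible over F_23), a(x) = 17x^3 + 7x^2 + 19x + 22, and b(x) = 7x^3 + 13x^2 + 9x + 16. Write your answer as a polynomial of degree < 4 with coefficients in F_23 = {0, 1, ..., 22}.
a · b ≡ 3x^3 + 21x^2 + 20x + 8 (mod f(x))

Multiply in F_23[x]: a(x)·b(x) = (17x^3 + 7x^2 + 19x + 22)·(7x^3 + 13x^2 + 9x + 16) = 4x^6 + 17x^5 + 9x^4 + 17x^2 + 19x + 7. This has degree ≥ 4, so divide by f(x) over F_23: 4x^6 + 17x^5 + 9x^4 + 17x^2 + 19x + 7 = (4x^2 + 18x + 16)·(x^4 + 17x^3 + 8x^2 + 16x + 10) + (3x^3 + 21x^2 + 20x + 8). Hence a·b ≡ 3x^3 + 21x^2 + 20x + 8 (mod f). (F_23[x]/(f) is a field with 23^4 = 279841 elements since f is irreducible of degree 4.)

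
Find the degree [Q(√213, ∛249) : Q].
[Q(√213, ∛249) : Q] = 6

Let L = Q(√213, ∛249). Since Q(√213) ⊂ L and [Q(√213):Q] = 2, the tower law gives 2 | [L:Q]. Likewise Q(∛249) ⊂ L with [Q(∛249):Q] = 3 (because 249 is not a perfect cube), so 3 | [L:Q]. As gcd(2,3) = 1, [L:Q] is divisible by 6. Conversely L is generated over Q by √213 and ∛249, so [L:Q] ≤ 2·3 = 6. Therefore [Q(√213, ∛249) : Q] = 6.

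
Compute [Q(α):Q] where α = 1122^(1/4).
[Q(α):Q] = 4

α is a root of x^4 - 1122. By Eisenstein's criterion at the prime p = 2 (which divides the constant term 1122 but p^2 = 4 does not, since 1122 is squarefree), x^4 - 1122 is irreducible over Q. Hence [Q(α):Q] = 4.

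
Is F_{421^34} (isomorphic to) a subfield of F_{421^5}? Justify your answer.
No: F_{421^34} is not a subfield of F_{421^5}

F_{p^m} embeds in F_{p^n} iff m | n. Here 34 ∤ 5 (since 5 = 0·34 + 5 with remainder 5 ≠ 0), so F_{421^34} is not a subfield of F_{421^5}. Equivalently: if it were, the tower law would give 34 = [F_{421^34}:F_421] dividing [F_{421^5}:F_421] = 5, contradiction.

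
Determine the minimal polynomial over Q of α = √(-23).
m_α(x) = x^2 + 23

α satisfies α^2 + 23 = 0, so x^2 + 23 annihilates α. Since d = -23 is squarefree and ≠ 1, it is not a perfect square in Q, so x^2 + 23 has no rational root and is therefore irreducible over Q (a degree-2 polynomial over a field is irreducible iff it has no root). Hence m_α(x) = x^2 + 23.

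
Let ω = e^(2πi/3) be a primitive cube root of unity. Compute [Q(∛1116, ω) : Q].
[Q(∛1116, ω) : Q] = 6

[Q(∛1116):Q] = 3 (min poly x^3 - 1116, irreducible since 1116 is not a perfect cube). [Q(ω):Q] = 2 (min poly x^2 + x + 1). Since Q(∛1116) ⊂ R and ω ∉ R, we have ω ∉ Q(∛1116), so x^2 + x + 1 remains irreducible over Q(∛1116) and [Q(∛1116, ω) : Q(∛1116)] = 2. By the tower law, [Q(∛1116, ω) : Q] = 3 · 2 = 6. (In fact Q(∛1116, ω) is the splitting field of x^3 - 1116 over Q.)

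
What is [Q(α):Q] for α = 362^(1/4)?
[Q(α):Q] = 4

α is a root of x^4 - 362. By Eisenstein's criterion at the prime p = 2 (which divides the constant term 362 but p^2 = 4 does not, since 362 is squarefree), x^4 - 362 is irreducible over Q. Hence [Q(α):Q] = 4.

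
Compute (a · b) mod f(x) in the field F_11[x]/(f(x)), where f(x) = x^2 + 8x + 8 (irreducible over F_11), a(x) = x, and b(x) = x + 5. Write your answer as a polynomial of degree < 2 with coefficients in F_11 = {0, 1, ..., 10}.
a · b ≡ 8x + 3 (mod f(x))

Multiply in F_11[x]: a(x)·b(x) = (x)·(x + 5) = x^2 + 5x. This has degree ≥ 2, so divide by f(x) over F_11: x^2 + 5x = (1)·(x^2 + 8x + 8) + (8x + 3). Hence a·b ≡ 8x + 3 (mod f). (F_11[x]/(f) is a field with 11^2 = 121 elements since f is irreducible of degree 2.)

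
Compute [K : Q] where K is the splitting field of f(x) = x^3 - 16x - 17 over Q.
[K : Q] = 6

By the rational root test, any rational root of the monic integer polynomial f(x) = x^3 - 16x - 17 must be an integer dividing the constant term -17, i.e. one of ±{1, 17}. Evaluating: f(1) = -32, f(-1) = -2, f(17) = 4624, f(-17) = -4658; none is 0, so f has no rational root and is therefore irreducible over Q (a cubic with no linear factor over a field is irreducible). For an irreducible cubic, the Galois group is A_3 or S_3 according as the discriminant disc(f) = -4a^3 - 27b^2 = -4·(-16)^3 - 27·(-17)^2 = 8581 is or is not a square in Q. Here disc(f) = 8581 is not a perfect square in Q, so the Galois group of f over Q is not contained in A_3 and must be all of S_3. The splitting field has degree |S_3| = 6 over Q, so [K : Q] = 6.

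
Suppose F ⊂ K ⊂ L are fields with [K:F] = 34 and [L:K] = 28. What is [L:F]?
[L:F] = 952

The tower law says that for any tower of field extensions F ⊂ K ⊂ L with finite degrees, [L:F] = [L:K] · [K:F]. Here this gives [L:F] = 28 · 34 = 952.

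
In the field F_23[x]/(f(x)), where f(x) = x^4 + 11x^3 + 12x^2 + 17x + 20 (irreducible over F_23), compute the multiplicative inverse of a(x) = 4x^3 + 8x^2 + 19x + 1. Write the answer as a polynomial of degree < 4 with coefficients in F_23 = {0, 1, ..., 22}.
a(x)^(-1) ≡ 8x^3 + 20x^2 + 6x + 20 (mod f(x))

Since f is irreducible over F_23, F_23[x]/(f) is a field and a(x) ≠ 0 has an inverse. Apply the extended Euclidean algorithm to f(x) and a(x) in F_23[x]: f(x) = (6x + 8)·a(x) + (18x^2 + 20x + 12);  a(x) = (13x + 9)·(18x^2 + 20x + 12) + (5x + 8);  (18x^2 + 20x + 12) = (22x + 1)·(5x + 8) + (4). The last nonzero remainder is the constant 4 = gcd(f, a) in F_23. Back-substituting through the division chain expresses 4 = s(x)·a(x) + t(x)·f(x) with s(x) ≡ 9x^3 + 11x^2 + x + 11 (mod f), so (9x^3 + 11x^2 + x + 11)·a(x) ≡ 4 (mod f). Multiplying by 4^(-1) ≡ 6 in F_23 gives a(x)^(-1) ≡ 6·(9x^3 + 11x^2 + x + 11) ≡ 8x^3 + 20x^2 + 6x + 20 (mod f). Check: (4x^3 + 8x^2 + 19x + 1)·(8x^3 + 20x^2 + 6x + 20) = 9x^6 + 6x^5 + 14x^4 + 10x^3 + 18x^2 + 18x + 20 ≡ 1 (mod x^4 + 11x^3 + 12x^2 + 17x + 20).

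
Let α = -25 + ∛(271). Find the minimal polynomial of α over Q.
m_α(x) = x^3 + 75x^2 + 1875x + 15354

Set β = α + 25 = ∛(271), so β^3 = 271. Then (α + 25)^3 - 271 = 0, i.e. α is a root of g(x) = (x + 25)^3 - 271 = x^3 + 75x^2 + 1875x + 15354. Since g(x) = h(x + 25) where h(x) = x^3 - 271, and h is irreducible over Q (because 271 is not a perfect cube, so h has no rational root, and a monic cubic with no rational root is irreducible), g is also irreducible (irreducibility is preserved under the substitution x → x + 25). Hence m_α(x) = x^3 + 75x^2 + 1875x + 15354.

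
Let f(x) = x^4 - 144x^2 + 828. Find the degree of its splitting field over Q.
[K : Q] = 4

Solving the quadratic in x^2: x^2 = (144 ± √(144^2 - 4·828))/2 = (144 ± √17424)/2 = (144 ± 132)/2, giving x^2 = 6 or x^2 = 138. So f(x) = (x^2 - 6)(x^2 - 138) and the roots of f are ±√6, ±√138. Hence the splitting field is K = Q(√6, √138). Since 6 and 138 are distinct squarefree integers > 1, their product 828 is not a perfect square, so √138 ∉ Q(√6). By the tower law [K:Q] = [Q(√6,√138):Q(√6)] · [Q(√6):Q] = 2 · 2 = 4.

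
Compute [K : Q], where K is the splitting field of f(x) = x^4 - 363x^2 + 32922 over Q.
[K : Q] = 4

Solving the quadratic in x^2: x^2 = (363 ± √(363^2 - 4·32922))/2 = (363 ± √81)/2 = (363 ± 9)/2, giving x^2 = 177 or x^2 = 186. So f(x) = (x^2 - 177)(x^2 - 186) and the roots of f are ±√177, ±√186. Hence the splitting field is K = Q(√177, √186). Since 177 and 186 are distinct squarefree integers > 1, their product 32922 is not a perfect square, so √186 ∉ Q(√177). By the tower law [K:Q] = [Q(√177,√186):Q(√177)] · [Q(√177):Q] = 2 · 2 = 4.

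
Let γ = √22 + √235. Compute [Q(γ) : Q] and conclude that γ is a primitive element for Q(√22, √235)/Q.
[Q(γ) : Q] = 4 (equivalently, Q(γ) = Q(√22, √235))

Obviously Q(γ) ⊆ Q(√22, √235), and [Q(√22, √235):Q] = 4 (since 22, 235 are distinct squarefree integers > 1 with 5170 not a perfect square). To show equality we compute the minimal polynomial of γ. From γ = √22 + √235: γ^2 = 22 + 2√(5170) + 235 = 257 + 2√(5170), so γ^2 - 257 = 2√(5170); squaring, (γ^2 - 257)^2 = 4·5170, i.e. γ^4 - 514γ^2 + 66049 - 20680 = 0, i.e. γ^4 - 514γ^2 + 45369 = 0. So γ is a root of x^4 - 514x^2 + 45369. This polynomial is irreducible over Q: it has no rational root (each ±√22 ± √235 is irrational), and any factorization into two quadratics over Q would force √(5170) ∈ Q (pairing opposite roots) or √22, √235 ∈ Q (other pairings), all impossible. Hence [Q(γ):Q] = 4 = [Q(√22, √235):Q], so Q(γ) = Q(√22, √235).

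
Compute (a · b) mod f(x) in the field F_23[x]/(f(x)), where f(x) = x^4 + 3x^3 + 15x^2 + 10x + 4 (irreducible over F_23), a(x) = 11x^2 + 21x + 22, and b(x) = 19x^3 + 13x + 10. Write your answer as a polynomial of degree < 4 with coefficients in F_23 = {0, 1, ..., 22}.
a · b ≡ 19x^3 + 11x^2 + 8x + 5 (mod f(x))

Multiply in F_23[x]: a(x)·b(x) = (11x^2 + 21x + 22)·(19x^3 + 13x + 10) = 2x^5 + 8x^4 + 9x^3 + 15x^2 + 13x + 13. This has degree ≥ 4, so divide by f(x) over F_23: 2x^5 + 8x^4 + 9x^3 + 15x^2 + 13x + 13 = (2x + 2)·(x^4 + 3x^3 + 15x^2 + 10x + 4) + (19x^3 + 11x^2 + 8x + 5). Hence a·b ≡ 19x^3 + 11x^2 + 8x + 5 (mod f). (F_23[x]/(f) is a field with 23^4 = 279841 elements since f is irreducible of degree 4.)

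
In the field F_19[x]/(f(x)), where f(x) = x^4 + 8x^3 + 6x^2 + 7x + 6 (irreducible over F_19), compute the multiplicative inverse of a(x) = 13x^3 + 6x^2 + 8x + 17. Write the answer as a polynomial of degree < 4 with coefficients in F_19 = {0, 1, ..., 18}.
a(x)^(-1) ≡ 4x^3 + 12x^2 + 4x (mod f(x))

Since f is irreducible over F_19, F_19[x]/(f) is a field and a(x) ≠ 0 has an inverse. Apply the extended Euclidean algorithm to f(x) and a(x) in F_19[x]: f(x) = (3x + 8)·a(x) + (10x^2 + 6x + 3);  a(x) = (7x + 4)·(10x^2 + 6x + 3) + (x + 5);  (10x^2 + 6x + 3) = (10x + 13)·(x + 5) + (14). The last nonzero remainder is the constant 14 = gcd(f, a) in F_19. Back-substituting through the division chain expresses 14 = s(x)·a(x) + t(x)·f(x) with s(x) ≡ 18x^3 + 16x^2 + 18x (mod f), so (18x^3 + 16x^2 + 18x)·a(x) ≡ 14 (mod f). Multiplying by 14^(-1) ≡ 15 in F_19 gives a(x)^(-1) ≡ 15·(18x^3 + 16x^2 + 18x) ≡ 4x^3 + 12x^2 + 4x (mod f). Check: (13x^3 + 6x^2 + 8x + 17)·(4x^3 + 12x^2 + 4x) = 14x^6 + 9x^5 + 4x^4 + 17x^3 + 8x^2 + 11x ≡ 1 (mod x^4 + 8x^3 + 6x^2 + 7x + 6).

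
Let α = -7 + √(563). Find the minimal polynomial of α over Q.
m_α(x) = x^2 + 14x - 514

From α + 7 = √(563), squaring gives (α + 7)^2 = 563, i.e. α^2 + 14α + 49 = 563, so α^2 + 14α - 514 = 0. The discriminant of x^2 + 14x - 514 is (14)^2 - 4·(-514) = 196 + 2056 = 2252, and 4·(563) is not a perfect square in Q since 563 is squarefree and ≠ 1. Hence x^2 + 14x - 514 is irreducible over Q and is the minimal polynomial of α.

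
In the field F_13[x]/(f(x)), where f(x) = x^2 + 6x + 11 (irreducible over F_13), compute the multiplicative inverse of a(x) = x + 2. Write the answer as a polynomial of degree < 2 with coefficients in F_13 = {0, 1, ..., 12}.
a(x)^(-1) ≡ 4x + 3 (mod f(x))

Since f is irreducible over F_13, F_13[x]/(f) is a field and a(x) ≠ 0 has an inverse. Apply the extended Euclidean algorithm to f(x) and a(x) in F_13[x]: f(x) = (x + 4)·a(x) + (3). The last nonzero remainder is the constant 3 = gcd(f, a) in F_13. Back-substituting through the division chain expresses 3 = s(x)·a(x) + t(x)·f(x) with s(x) ≡ 12x + 9 (mod f), so (12x + 9)·a(x) ≡ 3 (mod f). Multiplying by 3^(-1) ≡ 9 in F_13 gives a(x)^(-1) ≡ 9·(12x + 9) ≡ 4x + 3 (mod f). Check: (x + 2)·(4x + 3) = 4x^2 + 11x + 6 ≡ 1 (mod x^2 + 6x + 11).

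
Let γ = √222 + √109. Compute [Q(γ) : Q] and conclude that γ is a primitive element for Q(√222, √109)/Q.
[Q(γ) : Q] = 4 (equivalently, Q(γ) = Q(√222, √109))

Obviously Q(γ) ⊆ Q(√222, √109), and [Q(√222, √109):Q] = 4 (since 222, 109 are distinct squarefree integers > 1 with 24198 not a perfect square). To show equality we compute the minimal polynomial of γ. From γ = √222 + √109: γ^2 = 222 + 2√(24198) + 109 = 331 + 2√(24198), so γ^2 - 331 = 2√(24198); squaring, (γ^2 - 331)^2 = 4·24198, i.e. γ^4 - 662γ^2 + 109561 - 96792 = 0, i.e. γ^4 - 662γ^2 + 12769 = 0. So γ is a root of x^4 - 662x^2 + 12769. This polynomial is irreducible over Q: it has no rational root (each ±√222 ± √109 is irrational), and any factorization into two quadratics over Q would force √(24198) ∈ Q (pairing opposite roots) or √222, √109 ∈ Q (other pairings), all impossible. Hence [Q(γ):Q] = 4 = [Q(√222, √109):Q], so Q(γ) = Q(√222, √109).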